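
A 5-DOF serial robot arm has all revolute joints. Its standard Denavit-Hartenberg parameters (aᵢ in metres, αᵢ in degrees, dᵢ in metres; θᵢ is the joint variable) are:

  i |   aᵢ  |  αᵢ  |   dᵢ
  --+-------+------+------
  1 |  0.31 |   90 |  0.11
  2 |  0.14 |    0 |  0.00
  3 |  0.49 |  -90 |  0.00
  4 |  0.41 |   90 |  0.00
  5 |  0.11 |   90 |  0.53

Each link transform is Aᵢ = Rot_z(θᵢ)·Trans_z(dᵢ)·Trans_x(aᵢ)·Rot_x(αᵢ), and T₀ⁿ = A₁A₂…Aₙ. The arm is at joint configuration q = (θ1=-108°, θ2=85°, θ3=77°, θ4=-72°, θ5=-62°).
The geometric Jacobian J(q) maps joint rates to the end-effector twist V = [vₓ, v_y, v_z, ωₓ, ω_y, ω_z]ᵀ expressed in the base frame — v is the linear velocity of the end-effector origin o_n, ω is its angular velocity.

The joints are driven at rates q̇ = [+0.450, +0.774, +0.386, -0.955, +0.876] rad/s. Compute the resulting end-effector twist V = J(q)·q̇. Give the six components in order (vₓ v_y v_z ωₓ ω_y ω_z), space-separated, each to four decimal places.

0.1894 -0.6069 -0.3104 -1.6967 -0.5921 1.1008

o_n = [-0.6444, -0.0324, 0.3816]
J₁: ẑ×o_n = [0.0324, -0.6444, 0.0000], ω = ẑ
J2: z=[-0.9511, 0.3090, 0.0000] o=[-0.0958, -0.2948, 0.1100] → [0.0839, 0.2583, -0.0801, -0.9511, 0.3090, 0.0000]
J3: z=[-0.9511, 0.3090, 0.0000] o=[-0.0996, -0.3064, 0.2495] → [0.0408, 0.1256, -0.0923, -0.9511, 0.3090, 0.0000]
J4: z=[0.0955, 0.2939, -0.9511] o=[0.0444, 0.1368, 0.4009] → [-0.1666, 0.6569, 0.1863, 0.0955, 0.2939, -0.9511]
J5: z=[-0.5734, -0.7647, -0.2939] o=[-0.2892, 0.3719, 0.4400] → [-0.0741, 0.0709, -0.0398, -0.5734, -0.7647, -0.2939]
V = J·q̇ = [0.1894, -0.6069, -0.3104, -1.6967, -0.5921, 1.1008]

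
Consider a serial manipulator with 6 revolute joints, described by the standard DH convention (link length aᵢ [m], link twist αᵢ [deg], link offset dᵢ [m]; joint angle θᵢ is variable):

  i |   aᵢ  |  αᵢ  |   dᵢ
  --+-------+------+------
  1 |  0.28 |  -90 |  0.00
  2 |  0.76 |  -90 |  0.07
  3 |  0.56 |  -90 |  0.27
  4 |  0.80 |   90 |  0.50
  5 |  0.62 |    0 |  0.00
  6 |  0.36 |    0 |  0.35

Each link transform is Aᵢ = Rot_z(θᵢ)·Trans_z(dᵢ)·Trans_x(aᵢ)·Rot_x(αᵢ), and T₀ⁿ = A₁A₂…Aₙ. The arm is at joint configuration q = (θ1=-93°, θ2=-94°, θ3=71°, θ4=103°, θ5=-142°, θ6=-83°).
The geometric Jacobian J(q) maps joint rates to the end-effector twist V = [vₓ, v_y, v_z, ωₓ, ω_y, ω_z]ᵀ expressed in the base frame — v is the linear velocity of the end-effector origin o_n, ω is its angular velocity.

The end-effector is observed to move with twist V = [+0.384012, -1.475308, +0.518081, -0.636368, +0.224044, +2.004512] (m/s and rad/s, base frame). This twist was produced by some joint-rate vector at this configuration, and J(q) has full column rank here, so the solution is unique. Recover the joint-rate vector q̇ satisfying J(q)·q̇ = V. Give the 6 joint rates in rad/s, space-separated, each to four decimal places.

o_n = [-0.9092, -0.3198, 0.7044]
J₁: ẑ×o_n = [0.3198, -0.9092, 0.0000], ω = ẑ
J2: z=[0.9986, -0.0523, 0.0000] o=[-0.0147, -0.2796, 0.0000] → [-0.0369, -0.7035, -0.0869, 0.9986, -0.0523, 0.0000]
J3: z=[-0.0522, -0.9962, 0.0698] o=[0.0580, -0.2303, 0.7581] → [0.0598, -0.0703, -0.9589, -0.0522, -0.9962, 0.0698]
J4: z=[-0.3286, -0.0488, -0.9432] o=[-0.4842, -0.4589, 0.9589] → [0.1436, 0.3173, -0.0665, -0.3286, -0.0488, -0.9432]
J5: z=[-0.9071, 0.2944, 0.3008] o=[-0.4381, 0.2802, 0.3744] → [0.2776, 0.1576, 0.6830, -0.9071, 0.2944, 0.3008]
J6: z=[-0.9071, 0.2944, 0.3008] o=[-0.4411, -0.1674, 0.8034] → [0.0167, -0.2305, 0.2760, -0.9071, 0.2944, 0.3008]
q̇ = J⁺·V = [0.8190, 0.5960, 0.2540, -0.7260, 0.7910, 0.8150]

0.8190 0.5960 0.2540 -0.7260 0.7910 0.8150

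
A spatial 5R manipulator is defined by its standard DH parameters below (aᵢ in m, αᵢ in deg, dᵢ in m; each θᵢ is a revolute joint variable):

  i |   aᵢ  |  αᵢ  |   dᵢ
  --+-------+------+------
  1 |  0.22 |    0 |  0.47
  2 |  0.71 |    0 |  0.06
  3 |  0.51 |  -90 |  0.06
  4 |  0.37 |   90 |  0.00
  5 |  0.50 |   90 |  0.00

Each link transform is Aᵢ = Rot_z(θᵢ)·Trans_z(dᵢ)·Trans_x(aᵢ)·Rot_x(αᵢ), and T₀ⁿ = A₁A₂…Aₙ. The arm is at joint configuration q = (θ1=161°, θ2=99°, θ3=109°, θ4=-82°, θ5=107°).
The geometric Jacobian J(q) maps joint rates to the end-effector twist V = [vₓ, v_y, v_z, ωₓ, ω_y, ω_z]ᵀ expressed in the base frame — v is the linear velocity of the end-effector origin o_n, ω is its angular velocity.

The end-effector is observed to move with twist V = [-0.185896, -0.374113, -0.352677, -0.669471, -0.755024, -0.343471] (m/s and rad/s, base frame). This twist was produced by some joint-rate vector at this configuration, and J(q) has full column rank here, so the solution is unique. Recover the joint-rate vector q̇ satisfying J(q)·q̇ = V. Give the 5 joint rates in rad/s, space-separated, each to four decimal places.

o_n = [0.1284, -0.0707, 0.8116]
J₁: ẑ×o_n = [0.0707, 0.1284, -0.0000], ω = ẑ
J2: z=[0.0000, 0.0000, 1.0000] o=[-0.2080, 0.0716, 0.4700] → [0.1423, 0.3364, -0.0000, 0.0000, 0.0000, 1.0000]
J3: z=[0.0000, 0.0000, 1.0000] o=[-0.3313, -0.6276, 0.5300] → [-0.5569, 0.4597, 0.0000, 0.0000, 0.0000, 1.0000]
J4: z=[-0.1564, 0.9877, 0.0000] o=[0.1724, -0.5478, 0.5900] → [0.2189, 0.0347, -0.0311, -0.1564, 0.9877, 0.0000]
J5: z=[-0.9781, -0.1549, 0.1392] o=[0.2233, -0.5398, 0.9564] → [-0.0429, -0.1548, -0.4735, -0.9781, -0.1549, 0.1392]
q̇ = J⁺·V = [0.3100, -0.6560, -0.1070, -0.6410, 0.7870]

0.3100 -0.6560 -0.1070 -0.6410 0.7870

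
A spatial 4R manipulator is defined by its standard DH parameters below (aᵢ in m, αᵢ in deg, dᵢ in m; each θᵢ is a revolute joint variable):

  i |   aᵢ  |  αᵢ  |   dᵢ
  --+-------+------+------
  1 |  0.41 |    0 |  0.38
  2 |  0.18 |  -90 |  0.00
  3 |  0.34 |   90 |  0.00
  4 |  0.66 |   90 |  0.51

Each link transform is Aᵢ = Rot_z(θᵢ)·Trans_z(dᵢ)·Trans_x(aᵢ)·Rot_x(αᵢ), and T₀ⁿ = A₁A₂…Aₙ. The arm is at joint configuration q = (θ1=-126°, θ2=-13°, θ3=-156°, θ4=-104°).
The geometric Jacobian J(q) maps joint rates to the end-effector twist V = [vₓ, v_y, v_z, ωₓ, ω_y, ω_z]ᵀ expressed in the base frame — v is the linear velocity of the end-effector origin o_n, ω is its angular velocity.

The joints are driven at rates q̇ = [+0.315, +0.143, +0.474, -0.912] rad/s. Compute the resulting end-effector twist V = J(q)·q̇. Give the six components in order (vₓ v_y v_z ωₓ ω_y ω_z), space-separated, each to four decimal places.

o_n = [-0.5161, 0.2777, -0.0126]
J₁: ẑ×o_n = [-0.2777, -0.5161, 0.0000], ω = ẑ
J2: z=[0.0000, 0.0000, 1.0000] o=[-0.2410, -0.3317, 0.3800] → [-0.6094, -0.2751, 0.0000, 0.0000, 0.0000, 1.0000]
J3: z=[0.6561, -0.7547, 0.0000] o=[-0.3768, -0.4498, 0.3800] → [0.2963, 0.2575, 0.3722, 0.6561, -0.7547, 0.0000]
J4: z=[0.3070, 0.2668, -0.9135] o=[-0.1424, -0.2460, 0.5183] → [0.3368, 0.5043, 0.2605, 0.3070, 0.2668, -0.9135]
V = J·q̇ = [-0.3413, -0.5398, -0.0611, 0.0310, -0.6011, 1.2912]

-0.3413 -0.5398 -0.0611 0.0310 -0.6011 1.2912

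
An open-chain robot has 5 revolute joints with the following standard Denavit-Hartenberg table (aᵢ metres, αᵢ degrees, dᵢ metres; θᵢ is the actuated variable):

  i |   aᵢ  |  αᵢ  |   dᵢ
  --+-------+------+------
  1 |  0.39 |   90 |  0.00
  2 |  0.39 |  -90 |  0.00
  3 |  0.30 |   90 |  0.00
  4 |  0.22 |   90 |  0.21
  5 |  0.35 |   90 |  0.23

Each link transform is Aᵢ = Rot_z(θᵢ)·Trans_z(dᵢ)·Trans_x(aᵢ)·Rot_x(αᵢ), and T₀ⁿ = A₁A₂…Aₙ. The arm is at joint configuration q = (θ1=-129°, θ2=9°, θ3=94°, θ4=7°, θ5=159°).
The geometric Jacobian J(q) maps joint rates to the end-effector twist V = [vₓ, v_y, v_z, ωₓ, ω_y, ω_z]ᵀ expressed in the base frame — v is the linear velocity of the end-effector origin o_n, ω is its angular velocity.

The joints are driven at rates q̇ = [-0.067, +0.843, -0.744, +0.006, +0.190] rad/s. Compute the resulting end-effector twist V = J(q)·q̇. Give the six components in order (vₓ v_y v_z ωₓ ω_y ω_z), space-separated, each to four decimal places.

-0.4178 0.0235 0.6380 -0.7314 0.3990 -0.9874

o_n = [-0.5196, -1.0309, -0.1274]
J₁: ẑ×o_n = [1.0309, -0.5196, 0.0000], ω = ẑ
J2: z=[-0.7771, 0.6293, 0.0000] o=[-0.2454, -0.3031, 0.0000] → [-0.0802, -0.0990, 0.7381, -0.7771, 0.6293, 0.0000]
J3: z=[0.0984, 0.1216, 0.9877] o=[-0.4878, -0.6024, 0.0610] → [0.4002, -0.0128, -0.0383, 0.0984, 0.1216, 0.9877]
J4: z=[-0.5658, -0.8096, 0.1561] o=[-0.2423, -0.7747, 0.0577] → [0.1899, -0.1480, -0.0796, -0.5658, -0.8096, 0.1561]
J5: z=[0.0021, -0.1906, -0.9817] o=[-0.1797, -1.0669, 0.1146] → [0.0815, 0.3342, -0.0647, 0.0021, -0.1906, -0.9817]
V = J·q̇ = [-0.4178, 0.0235, 0.6380, -0.7314, 0.3990, -0.9874]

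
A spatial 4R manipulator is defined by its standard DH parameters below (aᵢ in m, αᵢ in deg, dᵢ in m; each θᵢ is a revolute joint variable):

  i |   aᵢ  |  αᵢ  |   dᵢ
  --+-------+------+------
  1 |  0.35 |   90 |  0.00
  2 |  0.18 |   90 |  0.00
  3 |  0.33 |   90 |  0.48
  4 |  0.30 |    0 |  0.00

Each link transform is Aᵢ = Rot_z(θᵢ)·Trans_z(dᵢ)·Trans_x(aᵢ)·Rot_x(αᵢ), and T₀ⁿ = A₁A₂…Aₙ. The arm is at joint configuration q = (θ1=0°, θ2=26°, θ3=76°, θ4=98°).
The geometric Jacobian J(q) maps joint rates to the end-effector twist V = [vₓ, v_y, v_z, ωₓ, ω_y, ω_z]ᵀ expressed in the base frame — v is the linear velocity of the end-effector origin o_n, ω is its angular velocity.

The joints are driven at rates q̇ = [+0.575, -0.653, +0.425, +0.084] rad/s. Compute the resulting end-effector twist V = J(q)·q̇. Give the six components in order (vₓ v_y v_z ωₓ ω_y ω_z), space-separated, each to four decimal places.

o_n = [0.9151, -0.2797, -0.5890]
J₁: ẑ×o_n = [0.2797, 0.9151, -0.0000], ω = ẑ
J2: z=[0.0000, -1.0000, 0.0000] o=[0.3500, 0.0000, 0.0000] → [0.5890, 0.0000, 0.5651, 0.0000, -1.0000, 0.0000]
J3: z=[0.4384, -0.0000, -0.8988] o=[0.5118, 0.0000, 0.0789] → [-0.2514, -0.0697, -0.1226, 0.4384, -0.0000, -0.8988]
J4: z=[0.8721, 0.2419, 0.4253] o=[0.7940, -0.3202, -0.3175] → [-0.0829, 0.2883, 0.0060, 0.8721, 0.2419, 0.4253]
V = J·q̇ = [-0.3376, 0.5208, -0.4206, 0.2596, 0.6733, 0.2287]

-0.3376 0.5208 -0.4206 0.2596 0.6733 0.2287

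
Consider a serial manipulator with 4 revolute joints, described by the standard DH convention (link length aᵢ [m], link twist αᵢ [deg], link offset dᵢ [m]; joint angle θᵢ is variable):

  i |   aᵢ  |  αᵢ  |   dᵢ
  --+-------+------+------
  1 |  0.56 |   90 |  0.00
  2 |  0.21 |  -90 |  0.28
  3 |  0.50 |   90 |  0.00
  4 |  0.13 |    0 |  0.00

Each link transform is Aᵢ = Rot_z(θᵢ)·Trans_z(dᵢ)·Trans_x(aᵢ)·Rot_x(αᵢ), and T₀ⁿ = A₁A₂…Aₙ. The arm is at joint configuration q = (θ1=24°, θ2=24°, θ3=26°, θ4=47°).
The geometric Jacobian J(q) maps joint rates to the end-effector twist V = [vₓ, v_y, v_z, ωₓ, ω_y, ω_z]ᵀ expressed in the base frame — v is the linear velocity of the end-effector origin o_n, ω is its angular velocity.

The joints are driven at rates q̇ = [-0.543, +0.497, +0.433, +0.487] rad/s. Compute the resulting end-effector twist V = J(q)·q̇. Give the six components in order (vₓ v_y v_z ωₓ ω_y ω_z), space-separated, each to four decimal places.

o_n = [1.1020, 0.4666, 0.3875]
J₁: ẑ×o_n = [-0.4666, 1.1020, 0.0000], ω = ẑ
J2: z=[0.4067, -0.9135, 0.0000] o=[0.5116, 0.2278, 0.0000] → [-0.3540, -0.1576, 0.6365, 0.4067, -0.9135, 0.0000]
J3: z=[-0.3716, -0.1654, 0.9135] o=[0.8007, 0.0500, 0.0854] → [-0.4306, 0.3875, -0.1050, -0.3716, -0.1654, 0.9135]
J4: z=[0.7314, -0.6582, 0.1783] o=[1.0866, 0.4172, 0.2682] → [-0.0873, -0.0845, 0.0462, 0.7314, -0.6582, 0.1783]
V = J·q̇ = [-0.1515, -0.5501, 0.2934, 0.3975, -0.8462, -0.0606]

-0.1515 -0.5501 0.2934 0.3975 -0.8462 -0.0606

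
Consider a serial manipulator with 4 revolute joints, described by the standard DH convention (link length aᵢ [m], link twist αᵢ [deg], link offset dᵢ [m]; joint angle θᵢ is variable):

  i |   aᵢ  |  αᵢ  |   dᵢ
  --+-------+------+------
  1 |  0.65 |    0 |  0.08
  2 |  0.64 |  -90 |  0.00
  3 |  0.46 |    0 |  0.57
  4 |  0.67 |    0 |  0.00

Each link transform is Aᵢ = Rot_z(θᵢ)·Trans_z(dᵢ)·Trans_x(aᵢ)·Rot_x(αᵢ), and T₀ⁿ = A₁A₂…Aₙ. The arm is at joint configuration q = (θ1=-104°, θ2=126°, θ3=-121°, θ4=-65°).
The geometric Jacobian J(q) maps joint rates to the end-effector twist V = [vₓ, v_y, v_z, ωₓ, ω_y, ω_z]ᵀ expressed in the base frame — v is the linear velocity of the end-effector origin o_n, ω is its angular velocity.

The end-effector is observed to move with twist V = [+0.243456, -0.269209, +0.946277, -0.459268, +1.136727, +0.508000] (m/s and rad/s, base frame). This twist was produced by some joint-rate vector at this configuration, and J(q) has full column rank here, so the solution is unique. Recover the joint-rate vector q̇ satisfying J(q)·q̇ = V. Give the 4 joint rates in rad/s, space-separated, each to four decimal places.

0.5420 -0.0340 0.5460 0.6800

o_n = [-0.6149, -0.2008, 0.4043]
J₁: ẑ×o_n = [0.2008, -0.6149, 0.0000], ω = ẑ
J2: z=[0.0000, 0.0000, 1.0000] o=[-0.1572, -0.6307, 0.0800] → [-0.4299, -0.4576, 0.0000, 0.0000, 0.0000, 1.0000]
J3: z=[-0.3746, 0.9272, 0.0000] o=[0.4361, -0.3909, 0.0800] → [0.3007, 0.1215, 0.9032, -0.3746, 0.9272, 0.0000]
J4: z=[-0.3746, 0.9272, 0.0000] o=[0.0030, 0.0488, 0.4743] → [-0.0649, -0.0262, 0.6663, -0.3746, 0.9272, 0.0000]
q̇ = J⁺·V = [0.5420, -0.0340, 0.5460, 0.6800]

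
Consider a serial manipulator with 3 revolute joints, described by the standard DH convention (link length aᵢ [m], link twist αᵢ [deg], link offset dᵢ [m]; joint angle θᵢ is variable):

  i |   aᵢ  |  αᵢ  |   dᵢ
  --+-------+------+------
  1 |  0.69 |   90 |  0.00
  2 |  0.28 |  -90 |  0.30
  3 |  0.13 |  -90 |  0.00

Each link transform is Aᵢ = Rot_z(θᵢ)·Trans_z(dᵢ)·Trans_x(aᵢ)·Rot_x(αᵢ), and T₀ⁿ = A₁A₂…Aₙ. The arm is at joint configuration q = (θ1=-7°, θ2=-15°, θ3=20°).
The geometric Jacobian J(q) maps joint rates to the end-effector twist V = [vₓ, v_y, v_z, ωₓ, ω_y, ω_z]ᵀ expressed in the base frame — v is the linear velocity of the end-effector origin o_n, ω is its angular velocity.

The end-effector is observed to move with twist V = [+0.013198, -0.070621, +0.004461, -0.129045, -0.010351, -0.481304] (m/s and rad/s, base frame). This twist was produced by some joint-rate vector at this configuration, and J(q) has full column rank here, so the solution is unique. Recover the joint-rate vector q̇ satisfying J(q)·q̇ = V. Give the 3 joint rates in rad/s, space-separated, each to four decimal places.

-0.0080 0.0260 -0.4900

o_n = [1.0393, -0.3851, -0.1041]
J₁: ẑ×o_n = [0.3851, 1.0393, -0.0000], ω = ẑ
J2: z=[-0.1219, -0.9925, 0.0000] o=[0.6849, -0.0841, 0.0000] → [0.1033, -0.0127, 0.3885, -0.1219, -0.9925, 0.0000]
J3: z=[0.2569, -0.0315, 0.9659] o=[0.9167, -0.4148, -0.0725] → [-0.0277, 0.1265, 0.0115, 0.2569, -0.0315, 0.9659]
q̇ = J⁺·V = [-0.0080, 0.0260, -0.4900]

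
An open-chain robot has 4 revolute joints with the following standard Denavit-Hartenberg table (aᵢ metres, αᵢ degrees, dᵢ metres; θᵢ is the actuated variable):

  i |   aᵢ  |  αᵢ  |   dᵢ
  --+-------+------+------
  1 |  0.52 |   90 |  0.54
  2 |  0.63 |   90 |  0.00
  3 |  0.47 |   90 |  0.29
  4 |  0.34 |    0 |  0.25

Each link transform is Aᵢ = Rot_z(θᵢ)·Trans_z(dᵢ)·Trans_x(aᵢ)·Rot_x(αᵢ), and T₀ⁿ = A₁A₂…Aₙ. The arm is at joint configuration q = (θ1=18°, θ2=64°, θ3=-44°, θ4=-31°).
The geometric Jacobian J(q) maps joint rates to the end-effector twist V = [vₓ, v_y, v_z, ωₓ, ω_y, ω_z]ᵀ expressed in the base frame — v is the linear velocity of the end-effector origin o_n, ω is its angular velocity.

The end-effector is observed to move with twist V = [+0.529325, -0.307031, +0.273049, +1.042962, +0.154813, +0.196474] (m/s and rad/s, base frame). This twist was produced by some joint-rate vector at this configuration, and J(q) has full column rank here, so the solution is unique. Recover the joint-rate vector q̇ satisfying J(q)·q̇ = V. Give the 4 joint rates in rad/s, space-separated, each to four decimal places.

-0.0260 -0.5040 0.8370 -0.9440

o_n = [0.7923, 1.0027, 1.3921]
J₁: ẑ×o_n = [-1.0027, 0.7923, 0.0000], ω = ẑ
J2: z=[0.3090, -0.9511, 0.0000] o=[0.4945, 0.1607, 0.5400] → [-0.8104, -0.2633, 0.5434, 0.3090, -0.9511, 0.0000]
J3: z=[0.8548, 0.2777, -0.4384] o=[0.7572, 0.2460, 1.1062] → [0.4111, -0.2597, 0.6370, 0.8548, 0.2777, -0.4384]
J4: z=[-0.5119, 0.5900, -0.6244] o=[1.0452, 0.6829, 1.2830] → [0.2640, 0.2137, -0.0145, -0.5119, 0.5900, -0.6244]
q̇ = J⁺·V = [-0.0260, -0.5040, 0.8370, -0.9440]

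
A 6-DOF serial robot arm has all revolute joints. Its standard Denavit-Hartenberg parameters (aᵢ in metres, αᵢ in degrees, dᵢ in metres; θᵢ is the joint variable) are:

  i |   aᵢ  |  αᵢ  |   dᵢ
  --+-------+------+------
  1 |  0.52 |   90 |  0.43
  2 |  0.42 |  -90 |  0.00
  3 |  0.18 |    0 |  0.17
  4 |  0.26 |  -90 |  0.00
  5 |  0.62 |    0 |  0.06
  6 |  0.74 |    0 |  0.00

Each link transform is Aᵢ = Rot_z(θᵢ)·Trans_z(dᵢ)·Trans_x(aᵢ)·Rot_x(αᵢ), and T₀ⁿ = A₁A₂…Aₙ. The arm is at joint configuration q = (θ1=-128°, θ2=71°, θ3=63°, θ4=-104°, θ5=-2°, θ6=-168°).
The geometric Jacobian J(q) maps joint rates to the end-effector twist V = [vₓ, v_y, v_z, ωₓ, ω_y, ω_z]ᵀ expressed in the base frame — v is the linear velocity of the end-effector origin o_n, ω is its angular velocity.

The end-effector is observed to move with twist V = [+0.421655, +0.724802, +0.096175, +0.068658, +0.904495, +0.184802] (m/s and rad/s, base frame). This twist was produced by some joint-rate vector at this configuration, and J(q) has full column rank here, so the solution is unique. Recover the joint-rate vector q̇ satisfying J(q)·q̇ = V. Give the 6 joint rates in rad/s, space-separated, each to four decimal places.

-0.4790 0.9420 0.0350 0.8950 0.2840 0.2980

o_n = [-0.1810, -0.4049, 1.1535]
J₁: ẑ×o_n = [0.4049, -0.1810, 0.0000], ω = ẑ
J2: z=[-0.7880, 0.6157, 0.0000] o=[-0.3201, -0.4098, 0.4300] → [0.4454, 0.5701, -0.0895, -0.7880, 0.6157, 0.0000]
J3: z=[0.5821, 0.7451, 0.3256] o=[-0.4043, -0.5175, 0.8271] → [0.2065, -0.1173, -0.1009, 0.5821, 0.7451, 0.3256]
J4: z=[0.5821, 0.7451, 0.3256] o=[-0.1954, -0.5106, 0.9597] → [0.1100, -0.1081, 0.0508, 0.5821, 0.7451, 0.3256]
J5: z=[0.4632, -0.6330, 0.6203] o=[-0.3691, -0.4559, 1.1453] → [-0.0368, 0.1129, 0.1427, 0.4632, -0.6330, 0.6203]
J6: z=[0.4632, -0.6330, 0.6203] o=[-0.7428, -0.3474, 1.6317] → [0.3384, 0.5700, 0.3290, 0.4632, -0.6330, 0.6203]
q̇ = J⁺·V = [-0.4790, 0.9420, 0.0350, 0.8950, 0.2840, 0.2980]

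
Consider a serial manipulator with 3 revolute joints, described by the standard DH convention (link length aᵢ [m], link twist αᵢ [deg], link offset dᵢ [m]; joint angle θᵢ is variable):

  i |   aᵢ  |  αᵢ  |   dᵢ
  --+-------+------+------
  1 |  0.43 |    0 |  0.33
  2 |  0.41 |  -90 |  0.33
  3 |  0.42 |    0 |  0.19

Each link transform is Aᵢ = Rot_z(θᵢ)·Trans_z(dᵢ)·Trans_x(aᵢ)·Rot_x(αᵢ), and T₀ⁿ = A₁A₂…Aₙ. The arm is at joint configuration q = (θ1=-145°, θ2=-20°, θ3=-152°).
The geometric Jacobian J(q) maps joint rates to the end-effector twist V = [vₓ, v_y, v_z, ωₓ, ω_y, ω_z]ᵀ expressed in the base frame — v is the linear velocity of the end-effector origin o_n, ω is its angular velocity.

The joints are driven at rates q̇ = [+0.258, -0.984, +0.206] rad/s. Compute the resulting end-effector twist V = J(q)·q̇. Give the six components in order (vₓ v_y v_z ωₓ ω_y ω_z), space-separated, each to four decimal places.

-0.1162 -0.1096 0.0764 0.0533 -0.1990 -0.7260

o_n = [-0.3409, -0.4403, 0.8572]
J₁: ẑ×o_n = [0.4403, -0.3409, 0.0000], ω = ẑ
J2: z=[0.0000, 0.0000, 1.0000] o=[-0.3522, -0.2466, 0.3300] → [0.1937, 0.0113, -0.0000, 0.0000, 0.0000, 1.0000]
J3: z=[0.2588, -0.9659, 0.0000] o=[-0.7483, -0.3528, 0.6600] → [-0.1905, -0.0510, 0.3708, 0.2588, -0.9659, 0.0000]
V = J·q̇ = [-0.1162, -0.1096, 0.0764, 0.0533, -0.1990, -0.7260]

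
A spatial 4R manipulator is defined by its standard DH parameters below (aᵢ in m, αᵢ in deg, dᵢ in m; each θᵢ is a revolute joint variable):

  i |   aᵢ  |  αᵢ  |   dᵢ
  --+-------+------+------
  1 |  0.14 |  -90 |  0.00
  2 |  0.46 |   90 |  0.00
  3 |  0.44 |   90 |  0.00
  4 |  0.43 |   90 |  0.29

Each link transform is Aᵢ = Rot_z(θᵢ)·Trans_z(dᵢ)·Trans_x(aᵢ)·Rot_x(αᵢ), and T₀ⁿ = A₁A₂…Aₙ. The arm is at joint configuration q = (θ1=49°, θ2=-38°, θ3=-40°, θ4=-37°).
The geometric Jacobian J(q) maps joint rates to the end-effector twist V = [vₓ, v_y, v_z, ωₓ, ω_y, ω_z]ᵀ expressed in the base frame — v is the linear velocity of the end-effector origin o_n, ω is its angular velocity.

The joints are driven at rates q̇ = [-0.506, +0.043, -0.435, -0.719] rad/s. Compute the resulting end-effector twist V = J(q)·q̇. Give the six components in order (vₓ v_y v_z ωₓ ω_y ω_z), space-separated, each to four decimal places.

o_n = [1.1958, 0.2694, 0.3340]
J₁: ẑ×o_n = [-0.2694, 1.1958, 0.0000], ω = ẑ
J2: z=[-0.7547, 0.6561, 0.0000] o=[0.0918, 0.1057, 0.0000] → [0.2191, 0.2521, -0.8478, -0.7547, 0.6561, 0.0000]
J3: z=[-0.4039, -0.4646, 0.7880] o=[0.3297, 0.3792, 0.2832] → [0.0629, 0.7030, 0.4468, -0.4039, -0.4646, 0.7880]
J4: z=[0.2458, -0.8848, -0.3957] o=[0.7174, 0.3941, 0.4907] → [0.0893, -0.1508, 0.3927, 0.2458, -0.8848, -0.3957]
V = J·q̇ = [0.0541, -0.7916, -0.5131, -0.0335, 0.8665, -0.5642]

0.0541 -0.7916 -0.5131 -0.0335 0.8665 -0.5642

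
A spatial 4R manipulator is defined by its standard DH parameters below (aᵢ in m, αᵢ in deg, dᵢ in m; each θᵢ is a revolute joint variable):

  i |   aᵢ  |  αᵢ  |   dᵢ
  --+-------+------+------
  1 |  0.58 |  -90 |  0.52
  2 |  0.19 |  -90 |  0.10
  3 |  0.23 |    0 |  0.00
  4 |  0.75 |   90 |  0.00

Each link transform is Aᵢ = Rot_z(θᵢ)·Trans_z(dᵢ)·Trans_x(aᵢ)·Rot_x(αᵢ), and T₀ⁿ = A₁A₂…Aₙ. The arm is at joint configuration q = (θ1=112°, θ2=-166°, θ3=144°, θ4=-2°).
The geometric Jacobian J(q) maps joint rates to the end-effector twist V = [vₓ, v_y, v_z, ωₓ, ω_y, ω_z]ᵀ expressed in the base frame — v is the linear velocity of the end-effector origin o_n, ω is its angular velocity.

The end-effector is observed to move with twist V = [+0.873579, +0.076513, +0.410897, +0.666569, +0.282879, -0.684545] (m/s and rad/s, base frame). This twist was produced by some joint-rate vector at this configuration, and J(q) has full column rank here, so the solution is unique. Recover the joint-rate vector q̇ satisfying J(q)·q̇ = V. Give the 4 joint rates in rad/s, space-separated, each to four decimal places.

-0.7350 -0.7240 -0.1310 0.1830

o_n = [0.0301, 1.2521, 0.3780]
J₁: ẑ×o_n = [-1.2521, 0.0301, 0.0000], ω = ẑ
J2: z=[-0.9272, -0.3746, 0.0000] o=[-0.2173, 0.5378, 0.5200] → [0.0532, -0.1317, -0.5696, -0.9272, -0.3746, 0.0000]
J3: z=[-0.0906, 0.2243, 0.9703] o=[-0.2409, 0.3294, 0.5660] → [-0.9375, 0.2459, -0.1444, -0.0906, 0.2243, 0.9703]
J4: z=[-0.0906, 0.2243, 0.9703] o=[-0.1832, 0.5474, 0.5209] → [-0.7158, 0.1940, -0.1117, -0.0906, 0.2243, 0.9703]
q̇ = J⁺·V = [-0.7350, -0.7240, -0.1310, 0.1830]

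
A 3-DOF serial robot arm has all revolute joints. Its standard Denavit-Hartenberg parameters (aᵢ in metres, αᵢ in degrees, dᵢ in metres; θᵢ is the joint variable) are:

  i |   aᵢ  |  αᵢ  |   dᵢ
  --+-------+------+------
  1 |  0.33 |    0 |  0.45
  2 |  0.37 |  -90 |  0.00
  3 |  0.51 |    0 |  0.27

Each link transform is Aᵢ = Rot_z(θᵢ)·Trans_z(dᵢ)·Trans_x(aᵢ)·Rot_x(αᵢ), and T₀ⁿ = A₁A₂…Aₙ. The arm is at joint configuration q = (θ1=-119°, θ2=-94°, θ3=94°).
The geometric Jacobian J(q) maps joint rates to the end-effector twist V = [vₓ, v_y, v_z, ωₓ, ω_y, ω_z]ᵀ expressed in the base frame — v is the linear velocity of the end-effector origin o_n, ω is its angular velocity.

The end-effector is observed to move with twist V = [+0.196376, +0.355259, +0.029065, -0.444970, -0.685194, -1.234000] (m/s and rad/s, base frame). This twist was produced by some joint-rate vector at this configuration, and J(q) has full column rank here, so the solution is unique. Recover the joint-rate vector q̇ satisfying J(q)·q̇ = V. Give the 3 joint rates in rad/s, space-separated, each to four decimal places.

-0.3380 -0.8960 0.8170

o_n = [-0.5875, -0.3329, -0.0588]
J₁: ẑ×o_n = [0.3329, -0.5875, 0.0000], ω = ẑ
J2: z=[0.0000, 0.0000, 1.0000] o=[-0.1600, -0.2886, 0.4500] → [0.0443, -0.4275, 0.0000, 0.0000, 0.0000, 1.0000]
J3: z=[-0.5446, -0.8387, 0.0000] o=[-0.4703, -0.0871, 0.4500] → [0.4267, -0.2771, 0.0356, -0.5446, -0.8387, 0.0000]
q̇ = J⁺·V = [-0.3380, -0.8960, 0.8170]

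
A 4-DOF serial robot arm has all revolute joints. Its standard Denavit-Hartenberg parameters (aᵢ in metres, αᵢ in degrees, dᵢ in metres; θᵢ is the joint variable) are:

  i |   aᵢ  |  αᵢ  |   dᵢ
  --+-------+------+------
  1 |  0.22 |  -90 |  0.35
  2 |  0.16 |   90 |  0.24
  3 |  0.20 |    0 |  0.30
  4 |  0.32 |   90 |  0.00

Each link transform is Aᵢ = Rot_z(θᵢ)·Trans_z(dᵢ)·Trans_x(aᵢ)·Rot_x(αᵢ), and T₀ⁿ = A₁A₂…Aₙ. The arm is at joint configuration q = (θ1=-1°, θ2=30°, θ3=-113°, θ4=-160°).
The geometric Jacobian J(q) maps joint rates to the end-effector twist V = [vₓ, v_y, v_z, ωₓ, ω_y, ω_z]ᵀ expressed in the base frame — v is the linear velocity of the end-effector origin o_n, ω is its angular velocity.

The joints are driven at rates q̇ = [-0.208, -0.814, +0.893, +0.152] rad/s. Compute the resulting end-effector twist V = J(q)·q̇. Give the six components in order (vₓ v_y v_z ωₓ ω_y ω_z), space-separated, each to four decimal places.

o_n = [0.4619, 0.3675, 0.5605]
J₁: ẑ×o_n = [-0.3675, 0.4619, 0.0000], ω = ẑ
J2: z=[0.0175, 0.9998, 0.0000] o=[0.2200, -0.0038, 0.3500] → [0.2105, -0.0037, -0.2354, 0.0175, 0.9998, 0.0000]
J3: z=[0.4999, -0.0087, 0.8660] o=[0.3627, 0.2337, 0.2700] → [-0.1184, -0.0593, 0.0677, 0.4999, -0.0087, 0.8660]
J4: z=[0.4999, -0.0087, 0.8660] o=[0.4418, 0.0482, 0.5689] → [-0.2764, 0.0216, 0.1598, 0.4999, -0.0087, 0.8660]
V = J·q̇ = [-0.2426, -0.1428, 0.2764, 0.5082, -0.8230, 0.6970]

-0.2426 -0.1428 0.2764 0.5082 -0.8230 0.6970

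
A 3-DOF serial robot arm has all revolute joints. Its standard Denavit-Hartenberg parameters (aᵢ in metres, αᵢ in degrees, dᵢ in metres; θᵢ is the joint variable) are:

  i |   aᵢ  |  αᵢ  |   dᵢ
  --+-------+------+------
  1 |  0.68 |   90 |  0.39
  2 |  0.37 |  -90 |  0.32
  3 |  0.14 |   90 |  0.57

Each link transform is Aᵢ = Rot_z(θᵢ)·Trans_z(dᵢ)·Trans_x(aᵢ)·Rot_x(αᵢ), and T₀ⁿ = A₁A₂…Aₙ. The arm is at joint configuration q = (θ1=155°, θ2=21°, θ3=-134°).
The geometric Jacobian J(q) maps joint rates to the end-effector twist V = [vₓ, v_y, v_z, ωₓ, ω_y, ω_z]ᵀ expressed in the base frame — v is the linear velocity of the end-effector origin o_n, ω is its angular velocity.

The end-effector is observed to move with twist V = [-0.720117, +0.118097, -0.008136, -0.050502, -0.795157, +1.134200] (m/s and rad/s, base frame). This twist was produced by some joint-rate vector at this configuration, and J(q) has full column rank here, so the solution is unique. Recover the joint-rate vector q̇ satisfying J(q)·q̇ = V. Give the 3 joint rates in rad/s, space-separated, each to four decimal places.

o_n = [-0.4841, 0.6900, 1.0199]
J₁: ẑ×o_n = [-0.6900, -0.4841, 0.0000], ω = ẑ
J2: z=[0.4226, 0.9063, 0.0000] o=[-0.6163, 0.2874, 0.3900] → [0.5709, -0.2662, 0.0504, 0.4226, 0.9063, 0.0000]
J3: z=[0.3248, -0.1515, 0.9336] o=[-0.7941, 0.7234, 0.5226] → [-0.0441, 0.1279, 0.0361, 0.3248, -0.1515, 0.9336]
q̇ = J⁺·V = [0.3780, -0.7420, 0.8100]

0.3780 -0.7420 0.8100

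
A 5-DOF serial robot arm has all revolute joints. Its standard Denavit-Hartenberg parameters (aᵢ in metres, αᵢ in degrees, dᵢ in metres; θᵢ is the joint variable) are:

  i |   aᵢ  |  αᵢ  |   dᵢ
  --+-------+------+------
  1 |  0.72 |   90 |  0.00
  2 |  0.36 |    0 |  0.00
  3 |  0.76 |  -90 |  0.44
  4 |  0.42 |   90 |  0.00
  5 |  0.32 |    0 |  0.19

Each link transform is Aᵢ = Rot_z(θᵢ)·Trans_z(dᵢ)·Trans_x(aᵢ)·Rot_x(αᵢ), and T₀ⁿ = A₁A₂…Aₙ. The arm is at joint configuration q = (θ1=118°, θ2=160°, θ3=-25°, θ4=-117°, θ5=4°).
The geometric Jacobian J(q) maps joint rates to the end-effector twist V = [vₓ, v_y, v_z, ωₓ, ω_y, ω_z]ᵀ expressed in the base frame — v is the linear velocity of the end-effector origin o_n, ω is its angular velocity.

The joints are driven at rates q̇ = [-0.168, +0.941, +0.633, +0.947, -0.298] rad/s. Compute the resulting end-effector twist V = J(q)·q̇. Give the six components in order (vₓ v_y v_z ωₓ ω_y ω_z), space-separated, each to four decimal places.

0.8582 -0.5165 -0.1787 1.9117 0.0454 -0.6499

o_n = [0.8068, 0.6391, 0.2877]
J₁: ẑ×o_n = [-0.6391, 0.8068, 0.0000], ω = ẑ
J2: z=[0.8829, 0.4695, 0.0000] o=[-0.3380, 0.6357, 0.0000] → [0.1351, -0.2541, -0.5345, 0.8829, 0.4695, 0.0000]
J3: z=[0.8829, 0.4695, 0.0000] o=[-0.1792, 0.3370, 0.1231] → [0.0773, -0.1453, -0.1962, 0.8829, 0.4695, 0.0000]
J4: z=[0.3320, -0.6243, -0.7071] o=[0.4616, 0.0691, 0.6605] → [0.6358, -0.1203, 0.4047, 0.3320, -0.6243, -0.7071]
J5: z=[-0.6966, 0.3432, -0.6300] o=[0.7287, 0.3638, 0.5257] → [0.0918, -0.2150, -0.2186, -0.6966, 0.3432, -0.6300]
V = J·q̇ = [0.8582, -0.5165, -0.1787, 1.9117, 0.0454, -0.6499]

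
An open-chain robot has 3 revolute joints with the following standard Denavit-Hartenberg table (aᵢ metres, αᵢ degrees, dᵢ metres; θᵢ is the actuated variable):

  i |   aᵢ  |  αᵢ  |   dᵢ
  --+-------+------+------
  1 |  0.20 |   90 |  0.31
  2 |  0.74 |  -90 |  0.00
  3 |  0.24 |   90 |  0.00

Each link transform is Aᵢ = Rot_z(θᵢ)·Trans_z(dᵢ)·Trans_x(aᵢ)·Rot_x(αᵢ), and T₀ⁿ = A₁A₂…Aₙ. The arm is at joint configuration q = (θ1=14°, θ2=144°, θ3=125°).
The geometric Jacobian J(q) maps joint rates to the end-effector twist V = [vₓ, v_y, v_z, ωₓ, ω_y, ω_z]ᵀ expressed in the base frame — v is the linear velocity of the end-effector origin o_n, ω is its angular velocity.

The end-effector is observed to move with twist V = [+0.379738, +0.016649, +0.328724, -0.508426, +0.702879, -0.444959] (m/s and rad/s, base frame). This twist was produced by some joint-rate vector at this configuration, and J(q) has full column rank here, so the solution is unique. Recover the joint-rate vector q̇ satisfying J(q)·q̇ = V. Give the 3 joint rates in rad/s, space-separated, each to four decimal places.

0.0000 -0.8050 0.5500

o_n = [-0.3263, 0.1213, 0.6640]
J₁: ẑ×o_n = [-0.1213, -0.3263, 0.0000], ω = ẑ
J2: z=[0.2419, -0.9703, 0.0000] o=[0.1941, 0.0484, 0.3100] → [-0.3435, -0.0857, -0.4873, 0.2419, -0.9703, 0.0000]
J3: z=[-0.5703, -0.1422, -0.8090] o=[-0.3868, -0.0964, 0.7450] → [0.1876, -0.0951, -0.1156, -0.5703, -0.1422, -0.8090]
q̇ = J⁺·V = [0.0000, -0.8050, 0.5500]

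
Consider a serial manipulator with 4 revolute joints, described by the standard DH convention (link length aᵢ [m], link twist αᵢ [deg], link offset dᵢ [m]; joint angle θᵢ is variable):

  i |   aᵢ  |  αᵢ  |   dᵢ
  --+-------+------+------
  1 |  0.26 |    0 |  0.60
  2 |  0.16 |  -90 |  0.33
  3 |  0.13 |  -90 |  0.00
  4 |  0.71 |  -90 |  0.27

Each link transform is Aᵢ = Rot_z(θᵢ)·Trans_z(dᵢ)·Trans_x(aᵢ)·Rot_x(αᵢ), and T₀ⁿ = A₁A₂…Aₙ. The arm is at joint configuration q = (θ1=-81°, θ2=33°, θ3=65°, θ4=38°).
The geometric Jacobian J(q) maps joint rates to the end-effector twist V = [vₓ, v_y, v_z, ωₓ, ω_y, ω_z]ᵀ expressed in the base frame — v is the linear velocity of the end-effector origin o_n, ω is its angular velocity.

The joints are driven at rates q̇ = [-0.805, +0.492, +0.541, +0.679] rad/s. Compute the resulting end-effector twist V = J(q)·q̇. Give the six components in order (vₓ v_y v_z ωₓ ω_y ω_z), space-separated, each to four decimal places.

-0.9801 0.1618 0.2437 -0.0097 0.8193 -0.6000

o_n = [-0.1459, -0.7029, 0.1910]
J₁: ẑ×o_n = [0.7029, -0.1459, 0.0000], ω = ẑ
J2: z=[0.0000, 0.0000, 1.0000] o=[0.0407, -0.2568, 0.6000] → [0.4461, -0.1865, 0.0000, 0.0000, 0.0000, 1.0000]
J3: z=[0.7431, 0.6691, 0.0000] o=[0.1477, -0.3757, 0.9300] → [-0.4945, 0.5492, -0.0467, 0.7431, 0.6691, 0.0000]
J4: z=[-0.6064, 0.6735, -0.4226] o=[0.1845, -0.4165, 0.8122] → [-0.5394, -0.2371, 0.3962, -0.6064, 0.6735, -0.4226]
V = J·q̇ = [-0.9801, 0.1618, 0.2437, -0.0097, 0.8193, -0.6000]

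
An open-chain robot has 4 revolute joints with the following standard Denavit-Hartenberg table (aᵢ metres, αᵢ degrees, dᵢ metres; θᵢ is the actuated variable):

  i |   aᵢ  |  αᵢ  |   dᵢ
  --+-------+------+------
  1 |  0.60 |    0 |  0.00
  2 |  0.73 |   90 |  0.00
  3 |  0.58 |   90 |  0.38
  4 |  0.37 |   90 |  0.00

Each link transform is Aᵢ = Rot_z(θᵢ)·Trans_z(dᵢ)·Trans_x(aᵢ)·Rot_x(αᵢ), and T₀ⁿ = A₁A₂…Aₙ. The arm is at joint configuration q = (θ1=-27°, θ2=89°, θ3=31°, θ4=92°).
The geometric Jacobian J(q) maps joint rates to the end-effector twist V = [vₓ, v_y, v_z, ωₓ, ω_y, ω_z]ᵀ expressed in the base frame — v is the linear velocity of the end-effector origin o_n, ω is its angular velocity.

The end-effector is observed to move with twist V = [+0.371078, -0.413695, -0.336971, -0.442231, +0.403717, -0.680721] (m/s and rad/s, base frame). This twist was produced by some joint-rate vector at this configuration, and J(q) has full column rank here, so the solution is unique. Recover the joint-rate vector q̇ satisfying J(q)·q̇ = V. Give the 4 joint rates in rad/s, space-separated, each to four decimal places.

o_n = [1.7675, 0.4494, 0.2921]
J₁: ẑ×o_n = [-0.4494, 1.7675, 0.0000], ω = ẑ
J2: z=[0.0000, 0.0000, 1.0000] o=[0.5346, -0.2724, 0.0000] → [-0.7217, 1.2329, 0.0000, 0.0000, 0.0000, 1.0000]
J3: z=[0.8829, -0.4695, 0.0000] o=[0.8773, 0.3722, 0.0000] → [-0.1371, -0.2579, 0.4861, 0.8829, -0.4695, 0.0000]
J4: z=[0.2418, 0.4548, -0.8572] o=[1.4462, 0.6327, 0.2987] → [-0.1602, -0.2738, -0.1904, 0.2418, 0.4548, -0.8572]
q̇ = J⁺·V = [0.0930, -0.5260, -0.5800, 0.2890]

0.0930 -0.5260 -0.5800 0.2890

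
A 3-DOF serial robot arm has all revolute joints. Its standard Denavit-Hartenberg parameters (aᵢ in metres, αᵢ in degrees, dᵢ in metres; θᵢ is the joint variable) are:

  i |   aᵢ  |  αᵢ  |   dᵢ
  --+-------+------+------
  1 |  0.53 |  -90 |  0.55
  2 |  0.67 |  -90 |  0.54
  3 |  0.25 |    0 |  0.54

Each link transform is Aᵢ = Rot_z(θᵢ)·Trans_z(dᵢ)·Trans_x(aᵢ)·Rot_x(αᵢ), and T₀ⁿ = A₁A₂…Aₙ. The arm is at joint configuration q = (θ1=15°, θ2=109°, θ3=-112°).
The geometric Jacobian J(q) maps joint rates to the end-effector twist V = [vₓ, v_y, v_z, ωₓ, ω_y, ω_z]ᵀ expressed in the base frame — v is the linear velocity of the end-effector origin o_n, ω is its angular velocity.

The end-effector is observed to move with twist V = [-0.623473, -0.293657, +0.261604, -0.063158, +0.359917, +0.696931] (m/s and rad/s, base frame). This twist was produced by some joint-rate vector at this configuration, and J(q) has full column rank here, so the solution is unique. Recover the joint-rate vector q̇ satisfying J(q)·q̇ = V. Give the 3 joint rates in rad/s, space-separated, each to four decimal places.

0.7080 0.3640 -0.0340

o_n = [-0.3622, 0.7020, 0.1809]
J₁: ẑ×o_n = [-0.7020, -0.3622, 0.0000], ω = ẑ
J2: z=[-0.2588, 0.9659, 0.0000] o=[0.5119, 0.1372, 0.5500] → [-0.3566, -0.0955, 0.6982, -0.2588, 0.9659, 0.0000]
J3: z=[-0.9133, -0.2447, 0.3256] o=[0.1615, 0.6023, -0.0835] → [-0.0971, 0.0709, -0.2192, -0.9133, -0.2447, 0.3256]
q̇ = J⁺·V = [0.7080, 0.3640, -0.0340]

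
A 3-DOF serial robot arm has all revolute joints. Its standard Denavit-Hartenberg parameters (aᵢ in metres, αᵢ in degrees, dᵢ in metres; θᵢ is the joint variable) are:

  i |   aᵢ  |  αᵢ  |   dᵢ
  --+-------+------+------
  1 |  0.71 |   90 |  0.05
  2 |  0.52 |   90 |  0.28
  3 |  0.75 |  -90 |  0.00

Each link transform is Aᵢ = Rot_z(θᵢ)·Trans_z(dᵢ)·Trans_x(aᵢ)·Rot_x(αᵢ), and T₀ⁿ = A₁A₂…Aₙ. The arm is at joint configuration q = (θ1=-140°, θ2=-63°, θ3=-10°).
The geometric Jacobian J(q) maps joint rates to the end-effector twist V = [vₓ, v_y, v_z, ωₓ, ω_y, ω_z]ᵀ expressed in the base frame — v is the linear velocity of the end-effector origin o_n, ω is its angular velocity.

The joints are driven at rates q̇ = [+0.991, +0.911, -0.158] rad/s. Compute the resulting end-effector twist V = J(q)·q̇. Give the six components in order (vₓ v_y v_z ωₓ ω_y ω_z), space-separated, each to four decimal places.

o_n = [-1.0779, -0.7089, -1.0714]
J₁: ẑ×o_n = [0.7089, -1.0779, 0.0000], ω = ẑ
J2: z=[-0.6428, 0.7660, 0.0000] o=[-0.5439, -0.4564, 0.0500] → [-0.8591, -0.7208, 0.5714, -0.6428, 0.7660, 0.0000]
J3: z=[0.6826, 0.5727, -0.4540] o=[-0.9047, -0.3936, -0.4133] → [-0.5201, 0.5278, -0.1160, 0.6826, 0.5727, -0.4540]
V = J·q̇ = [0.0021, -1.8082, 0.5389, -0.6934, 0.6074, 1.0627]

0.0021 -1.8082 0.5389 -0.6934 0.6074 1.0627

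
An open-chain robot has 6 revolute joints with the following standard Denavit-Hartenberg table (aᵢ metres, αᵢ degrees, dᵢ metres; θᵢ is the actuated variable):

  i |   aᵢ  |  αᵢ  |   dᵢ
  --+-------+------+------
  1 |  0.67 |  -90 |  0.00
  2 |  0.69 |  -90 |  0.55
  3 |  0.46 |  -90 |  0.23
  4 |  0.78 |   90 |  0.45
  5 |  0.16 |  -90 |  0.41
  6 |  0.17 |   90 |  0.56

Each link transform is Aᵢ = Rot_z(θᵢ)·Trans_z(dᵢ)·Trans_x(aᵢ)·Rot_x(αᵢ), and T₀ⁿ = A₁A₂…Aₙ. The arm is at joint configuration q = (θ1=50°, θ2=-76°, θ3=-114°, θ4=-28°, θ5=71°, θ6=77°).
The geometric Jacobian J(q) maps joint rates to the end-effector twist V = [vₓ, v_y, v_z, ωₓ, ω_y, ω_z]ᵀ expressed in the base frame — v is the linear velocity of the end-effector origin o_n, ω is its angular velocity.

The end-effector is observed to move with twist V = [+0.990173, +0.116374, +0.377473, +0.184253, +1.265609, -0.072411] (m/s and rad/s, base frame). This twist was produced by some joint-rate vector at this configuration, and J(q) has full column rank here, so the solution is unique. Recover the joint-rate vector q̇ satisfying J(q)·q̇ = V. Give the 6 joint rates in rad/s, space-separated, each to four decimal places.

-0.3630 0.1990 0.7170 0.7980 0.1380 -0.3300

o_n = [-0.1278, 2.1081, 1.0065]
J₁: ẑ×o_n = [-2.1081, -0.1278, 0.0000], ω = ẑ
J2: z=[-0.7660, 0.6428, 0.0000] o=[0.4307, 0.5132, 0.0000] → [0.6470, 0.7710, -0.8628, -0.7660, 0.6428, 0.0000]
J3: z=[0.6237, 0.7433, -0.2419] o=[0.1166, 0.9947, 0.6695] → [0.5198, -0.1510, 0.8762, 0.6237, 0.7433, -0.2419]
J4: z=[-0.1695, 0.4307, 0.8864] o=[-0.0909, 1.4011, 0.4323] → [-0.3794, 0.0646, -0.1040, -0.1695, 0.4307, 0.8864]
J5: z=[0.9089, 0.4160, -0.0283] o=[-0.4643, 2.2196, 0.4708] → [0.2197, -0.4964, -0.2413, 0.9089, 0.4160, -0.0283]
J6: z=[0.3050, -0.6170, 0.7254] o=[-0.1372, 2.4970, 0.5692] → [0.0123, -0.1266, -0.1128, 0.3050, -0.6170, 0.7254]
q̇ = J⁺·V = [-0.3630, 0.1990, 0.7170, 0.7980, 0.1380, -0.3300]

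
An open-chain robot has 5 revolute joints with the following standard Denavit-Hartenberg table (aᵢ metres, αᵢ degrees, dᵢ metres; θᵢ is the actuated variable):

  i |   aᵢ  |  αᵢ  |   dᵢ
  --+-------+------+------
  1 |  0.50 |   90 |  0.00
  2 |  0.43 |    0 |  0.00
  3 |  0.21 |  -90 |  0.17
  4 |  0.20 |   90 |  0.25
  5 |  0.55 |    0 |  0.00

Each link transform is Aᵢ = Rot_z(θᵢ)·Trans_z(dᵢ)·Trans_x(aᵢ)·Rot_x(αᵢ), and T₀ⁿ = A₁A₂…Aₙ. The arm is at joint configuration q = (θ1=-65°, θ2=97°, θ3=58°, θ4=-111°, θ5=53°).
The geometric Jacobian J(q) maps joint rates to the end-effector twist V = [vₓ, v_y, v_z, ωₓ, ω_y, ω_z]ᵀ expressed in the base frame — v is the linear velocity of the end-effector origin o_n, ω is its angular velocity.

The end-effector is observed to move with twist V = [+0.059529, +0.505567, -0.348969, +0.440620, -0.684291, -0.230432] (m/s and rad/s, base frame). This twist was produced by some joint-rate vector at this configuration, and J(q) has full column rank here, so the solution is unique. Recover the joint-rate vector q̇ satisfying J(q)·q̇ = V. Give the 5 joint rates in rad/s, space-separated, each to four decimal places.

-0.8000 0.4340 -0.3560 -0.8570 0.5250

o_n = [-0.5448, -0.4068, -0.1895]
J₁: ẑ×o_n = [0.4068, -0.5448, 0.0000], ω = ẑ
J2: z=[-0.9063, -0.4226, 0.0000] o=[0.2113, -0.4532, 0.0000] → [0.0801, -0.1718, -0.3616, -0.9063, -0.4226, 0.0000]
J3: z=[-0.9063, -0.4226, 0.0000] o=[0.1892, -0.4057, 0.4268] → [0.2605, -0.5586, -0.3092, -0.9063, -0.4226, 0.0000]
J4: z=[-0.1786, 0.3830, -0.9063] o=[-0.0453, -0.3050, 0.5155] → [-0.3623, 0.3268, 0.2095, -0.1786, 0.3830, -0.9063]
J5: z=[0.6824, -0.6154, -0.3945] o=[-0.2318, -0.3470, 0.2587] → [0.2522, 0.4294, -0.2335, 0.6824, -0.6154, -0.3945]
q̇ = J⁺·V = [-0.8000, 0.4340, -0.3560, -0.8570, 0.5250]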